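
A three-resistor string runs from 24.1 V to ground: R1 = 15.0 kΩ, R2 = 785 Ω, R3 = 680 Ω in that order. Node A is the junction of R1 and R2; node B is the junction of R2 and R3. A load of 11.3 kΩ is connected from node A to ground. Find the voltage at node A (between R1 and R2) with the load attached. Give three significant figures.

V ≈ 1.92 V

Below node A the series string R2+R3 = 1465 Ω sits in parallel with the 11300 Ω load: 1297 Ω.
V_A = 24.1 × 1297/(15000 + 1297) = 1.92 V.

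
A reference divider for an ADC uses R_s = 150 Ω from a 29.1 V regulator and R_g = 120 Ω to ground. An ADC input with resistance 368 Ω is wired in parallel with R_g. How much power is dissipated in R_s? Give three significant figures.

P ≈ 2.20 W

Total resistance from the source is R_s + (R_g‖R_L) = 240.5 Ω, so I = 29.1/240.5 Ω = 121.0 mA.
P = I²·R_s = (121.0 mA)² × 150 Ω = 2.20 W.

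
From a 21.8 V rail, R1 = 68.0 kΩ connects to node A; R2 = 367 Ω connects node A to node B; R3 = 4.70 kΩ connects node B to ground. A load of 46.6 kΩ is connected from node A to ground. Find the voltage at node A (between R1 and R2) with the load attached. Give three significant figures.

V ≈ 1.37 V

Below node A the series string R2+R3 = 5067 Ω sits in parallel with the 46600 Ω load: 4570 Ω.
V_A = 21.8 × 4570/(68000 + 4570) = 1.37 V.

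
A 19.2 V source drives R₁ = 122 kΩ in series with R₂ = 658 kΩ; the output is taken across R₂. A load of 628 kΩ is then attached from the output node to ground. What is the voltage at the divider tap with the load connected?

The load sits in parallel with R₂: R₂‖R_L = (658 × 628) / (658 + 628) = 321.3 kΩ.
V_out = 19.2 × 321.3 / (122 + 321.3) = 19.2 × 321.3/443.3 = 13.9 V.

V_out ≈ 13.9 V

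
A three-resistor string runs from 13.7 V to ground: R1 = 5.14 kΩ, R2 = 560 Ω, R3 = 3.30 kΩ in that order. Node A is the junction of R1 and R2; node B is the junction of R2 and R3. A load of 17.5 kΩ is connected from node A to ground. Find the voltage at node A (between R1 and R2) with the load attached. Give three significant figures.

V ≈ 5.22 V

Below node A the series string R2+R3 = 3860 Ω sits in parallel with the 17500 Ω load: 3162 Ω.
V_A = 13.7 × 3162/(5140 + 3162) = 5.22 V.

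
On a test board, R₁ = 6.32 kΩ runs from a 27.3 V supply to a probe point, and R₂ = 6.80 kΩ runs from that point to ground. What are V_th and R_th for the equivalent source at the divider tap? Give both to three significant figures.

V_th is the open-circuit tap voltage: 27.3 × 6.80/(6.32 + 6.80) = 14.1 V.
With the supply zeroed, R₁ and R₂ appear in parallel from the tap: R_th = R₁‖R₂ = (6.32 × 6.80)/13.12 = 3.28 kΩ.

V_th = 14.1 V, R_th = 3.28 kΩ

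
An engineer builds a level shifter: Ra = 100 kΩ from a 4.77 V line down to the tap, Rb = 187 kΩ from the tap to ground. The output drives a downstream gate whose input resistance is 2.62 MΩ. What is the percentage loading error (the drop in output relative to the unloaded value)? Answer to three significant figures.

The divider's output (Thévenin) resistance is Ra‖Rb = 65.16 kΩ.
Fractional drop under load = R_th/(R_th + R_L) = 65.16 / (65.16 + 2620) = 0.02427.
So the output falls by 2.43 %.

2.43 %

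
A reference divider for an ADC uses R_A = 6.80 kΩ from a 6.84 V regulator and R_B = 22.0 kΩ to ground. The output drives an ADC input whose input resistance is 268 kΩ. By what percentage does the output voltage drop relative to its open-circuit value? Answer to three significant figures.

The divider's output (Thévenin) resistance is R_A‖R_B = 5.194 kΩ.
Fractional drop under load = R_th/(R_th + R_L) = 5.194 / (5.194 + 268) = 0.01901.
So the output falls by 1.90 %.

1.90 %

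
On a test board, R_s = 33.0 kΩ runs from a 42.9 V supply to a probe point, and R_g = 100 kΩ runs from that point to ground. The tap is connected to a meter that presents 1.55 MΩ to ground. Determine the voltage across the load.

The load sits in parallel with R_g: R_g‖R_L = (100 × 1550) / (100 + 1550) = 93.94 kΩ.
V_out = 42.9 × 93.94 / (33.0 + 93.94) = 42.9 × 93.94/126.9 = 31.7 V.

V_out ≈ 31.7 V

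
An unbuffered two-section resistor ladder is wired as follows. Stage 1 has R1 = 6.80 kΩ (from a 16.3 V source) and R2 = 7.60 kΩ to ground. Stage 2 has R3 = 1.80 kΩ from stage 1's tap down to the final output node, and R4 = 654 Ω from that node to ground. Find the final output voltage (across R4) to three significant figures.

Stage 2 presents R3+R4 = 2454 Ω as a load on stage 1's tap.
Stage 1's lower leg becomes R2‖(R3+R4) = 1855 Ω, so V_mid = 16.3 × 1855/8655 = 3.494 V.
Stage 2 is itself unloaded: V_out = V_mid × R4/(R3+R4) = 3.494 × 654/2454 = 0.931 V.

V_out ≈ 0.931 V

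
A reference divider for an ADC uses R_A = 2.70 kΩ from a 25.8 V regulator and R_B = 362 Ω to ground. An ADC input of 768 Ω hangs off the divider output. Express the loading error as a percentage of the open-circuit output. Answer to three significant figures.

Unloaded V = 25.8 × 362/3062 = 3.050 V.
Loaded: R_B‖R_L = 246.0 Ω, giving V = 25.8 × 246.0/2946 = 2.155 V.
Drop = (3.050 − 2.155) / 3.050 = 29.4 %.

29.4 %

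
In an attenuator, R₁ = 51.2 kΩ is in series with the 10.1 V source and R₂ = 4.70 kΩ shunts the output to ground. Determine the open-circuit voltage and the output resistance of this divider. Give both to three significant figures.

V_th is the open-circuit tap voltage: 10.1 × 4.70/(51.2 + 4.70) = 0.849 V.
With the supply zeroed, R₁ and R₂ appear in parallel from the tap: R_th = R₁‖R₂ = (51.2 × 4.70)/55.90 = 4.30 kΩ.

V_th = 0.849 V, R_th = 4.30 kΩ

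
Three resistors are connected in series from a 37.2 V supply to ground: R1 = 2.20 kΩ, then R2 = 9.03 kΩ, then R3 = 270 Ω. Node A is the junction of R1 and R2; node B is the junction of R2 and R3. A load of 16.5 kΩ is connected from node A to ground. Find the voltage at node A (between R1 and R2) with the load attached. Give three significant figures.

Below node A the series string R2+R3 = 9300 Ω sits in parallel with the 16500 Ω load: 5948 Ω.
V_A = 37.2 × 5948/(2200 + 5948) = 27.2 V.

V ≈ 27.2 V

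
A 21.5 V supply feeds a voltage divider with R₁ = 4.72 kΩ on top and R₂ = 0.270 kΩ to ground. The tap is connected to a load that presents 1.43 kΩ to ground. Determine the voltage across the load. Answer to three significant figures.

V_out ≈ 0.987 V

The load sits in parallel with R₂: R₂‖R_L = (270 × 1430) / (270 + 1430) = 227.1 Ω.
V_out = 21.5 × 227.1 / (4720 + 227.1) = 21.5 × 227.1/4947 = 0.987 V.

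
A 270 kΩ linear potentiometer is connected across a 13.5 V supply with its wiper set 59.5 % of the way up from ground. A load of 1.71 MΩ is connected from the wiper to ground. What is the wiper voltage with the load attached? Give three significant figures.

The wiper splits the pot into (1−α)R = 109.3 kΩ above and αR = 160.7 kΩ below.
Lower section ‖ load = 146.9 kΩ.
V_wiper = 13.5 × 146.9/(109.3 + 146.9) = 7.74 V.

V ≈ 7.74 V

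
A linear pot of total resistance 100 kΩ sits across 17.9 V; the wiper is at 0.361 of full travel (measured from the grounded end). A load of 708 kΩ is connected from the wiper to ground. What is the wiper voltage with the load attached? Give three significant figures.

V ≈ 6.26 V

The wiper splits the pot into (1−α)R = 63.90 kΩ above and αR = 36.10 kΩ below.
Lower section ‖ load = 34.35 kΩ.
V_wiper = 17.9 × 34.35/(63.90 + 34.35) = 6.26 V.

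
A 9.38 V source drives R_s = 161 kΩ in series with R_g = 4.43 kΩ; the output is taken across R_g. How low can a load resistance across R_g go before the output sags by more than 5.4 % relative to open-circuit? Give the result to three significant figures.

Output resistance R_th = R_s‖R_g = (161 × 4.43)/165.4 = 4.311 kΩ.
The fractional drop is R_th/(R_th + R_L); requiring this ≤ 0.0540 gives R_L ≥ R_th(1/0.0540 − 1) = 4.311 × 17.52 = 75.5 kΩ.

R_L(min) ≈ 75.5 kΩ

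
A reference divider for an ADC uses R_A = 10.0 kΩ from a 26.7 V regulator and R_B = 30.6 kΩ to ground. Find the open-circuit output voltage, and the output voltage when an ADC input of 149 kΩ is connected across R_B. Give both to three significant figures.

Open-circuit: V = 26.7 × 30.6/(10.0 + 30.6) = 20.1 V.
With the load, R_B becomes R_B‖R_L = 25.39 kΩ, so V = 26.7 × 25.39/35.39 = 19.2 V.

Unloaded: 20.1 V; loaded: 19.2 V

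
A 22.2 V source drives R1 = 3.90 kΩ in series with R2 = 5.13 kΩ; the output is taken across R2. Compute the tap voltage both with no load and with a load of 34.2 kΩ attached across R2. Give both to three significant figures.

Unloaded: 12.6 V; loaded: 11.8 V

Open-circuit: V = 22.2 × 5.13/(3.90 + 5.13) = 12.6 V.
With the load, R2 becomes R2‖R_L = 4.461 kΩ, so V = 22.2 × 4.461/8.361 = 11.8 V.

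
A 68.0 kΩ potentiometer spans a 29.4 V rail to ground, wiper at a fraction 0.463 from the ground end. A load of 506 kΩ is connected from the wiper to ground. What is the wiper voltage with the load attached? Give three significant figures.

The wiper splits the pot into (1−α)R = 36.52 kΩ above and αR = 31.48 kΩ below.
Lower section ‖ load = 29.64 kΩ.
V_wiper = 29.4 × 29.64/(36.52 + 29.64) = 13.2 V.

V ≈ 13.2 V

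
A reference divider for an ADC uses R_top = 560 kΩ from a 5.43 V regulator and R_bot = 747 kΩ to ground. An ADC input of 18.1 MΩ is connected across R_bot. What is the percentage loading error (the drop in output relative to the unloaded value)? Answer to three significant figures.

The divider's output (Thévenin) resistance is R_top‖R_bot = 320.1 kΩ.
Fractional drop under load = R_th/(R_th + R_L) = 320.1 / (320.1 + 18100) = 0.01738.
So the output falls by 1.74 %.

1.74 %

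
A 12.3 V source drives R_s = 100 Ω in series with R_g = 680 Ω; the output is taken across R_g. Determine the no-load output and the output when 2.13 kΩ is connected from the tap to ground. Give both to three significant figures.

Unloaded: 10.7 V; loaded: 10.3 V

Open-circuit: V = 12.3 × 680/(100 + 680) = 10.7 V.
With the load, R_g becomes R_g‖R_L = 515.4 Ω, so V = 12.3 × 515.4/615.4 = 10.3 V.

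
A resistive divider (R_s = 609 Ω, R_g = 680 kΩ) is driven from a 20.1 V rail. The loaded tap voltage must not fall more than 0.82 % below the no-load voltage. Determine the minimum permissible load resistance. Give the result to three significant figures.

R_L(min) ≈ 73.6 kΩ

Output resistance R_th = R_s‖R_g = (609 × 680000)/680600 = 608.5 Ω.
The fractional drop is R_th/(R_th + R_L); requiring this ≤ 0.00820 gives R_L ≥ R_th(1/0.00820 − 1) = 608.5 × 121.0 = 73.6 kΩ.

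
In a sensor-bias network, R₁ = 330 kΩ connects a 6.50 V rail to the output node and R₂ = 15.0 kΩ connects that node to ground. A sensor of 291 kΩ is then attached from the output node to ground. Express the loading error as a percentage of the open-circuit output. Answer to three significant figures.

The divider's output (Thévenin) resistance is R₁‖R₂ = 14.35 kΩ.
Fractional drop under load = R_th/(R_th + R_L) = 14.35 / (14.35 + 291) = 0.04699.
So the output falls by 4.70 %.

4.70 %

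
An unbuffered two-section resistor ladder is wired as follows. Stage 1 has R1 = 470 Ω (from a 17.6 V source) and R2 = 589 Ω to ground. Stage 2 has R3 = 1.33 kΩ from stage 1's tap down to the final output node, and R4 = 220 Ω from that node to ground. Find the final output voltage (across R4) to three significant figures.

V_out ≈ 1.19 V

Stage 2 presents R3+R4 = 1550 Ω as a load on stage 1's tap.
Stage 1's lower leg becomes R2‖(R3+R4) = 426.8 Ω, so V_mid = 17.6 × 426.8/896.8 = 8.376 V.
Stage 2 is itself unloaded: V_out = V_mid × R4/(R3+R4) = 8.376 × 220/1550 = 1.19 V.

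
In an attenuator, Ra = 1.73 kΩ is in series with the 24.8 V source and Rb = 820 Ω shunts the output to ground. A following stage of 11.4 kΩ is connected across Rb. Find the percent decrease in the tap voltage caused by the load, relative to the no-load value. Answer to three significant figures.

4.65 %

The divider's output (Thévenin) resistance is Ra‖Rb = 556.3 Ω.
Fractional drop under load = R_th/(R_th + R_L) = 556.3 / (556.3 + 11400) = 0.04653.
So the output falls by 4.65 %.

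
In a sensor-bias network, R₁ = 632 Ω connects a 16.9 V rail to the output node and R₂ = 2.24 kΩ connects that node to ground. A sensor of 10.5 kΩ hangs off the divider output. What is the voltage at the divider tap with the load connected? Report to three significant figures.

The load sits in parallel with R₂: R₂‖R_L = (2240 × 10500) / (2240 + 10500) = 1846 Ω.
V_out = 16.9 × 1846 / (632 + 1846) = 16.9 × 1846/2478 = 12.6 V.

V_out ≈ 12.6 V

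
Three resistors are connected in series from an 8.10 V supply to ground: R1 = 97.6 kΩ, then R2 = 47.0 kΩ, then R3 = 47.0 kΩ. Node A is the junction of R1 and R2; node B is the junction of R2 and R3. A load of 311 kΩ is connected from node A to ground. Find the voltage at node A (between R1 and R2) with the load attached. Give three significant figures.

Below node A the series string R2+R3 = 94.00 kΩ sits in parallel with the 311 kΩ load: 72.18 kΩ.
V_A = 8.10 × 72.18/(97.6 + 72.18) = 3.44 V.

V ≈ 3.44 V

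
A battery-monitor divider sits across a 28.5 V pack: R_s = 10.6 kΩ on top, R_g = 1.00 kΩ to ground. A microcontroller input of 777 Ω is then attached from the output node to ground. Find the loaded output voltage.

The load sits in parallel with R_g: R_g‖R_L = (1000 × 777) / (1000 + 777) = 437.3 Ω.
V_out = 28.5 × 437.3 / (10600 + 437.3) = 28.5 × 437.3/11040 = 1.13 V.
(Unloaded it would have been 2.46 V.)

V_out ≈ 1.13 V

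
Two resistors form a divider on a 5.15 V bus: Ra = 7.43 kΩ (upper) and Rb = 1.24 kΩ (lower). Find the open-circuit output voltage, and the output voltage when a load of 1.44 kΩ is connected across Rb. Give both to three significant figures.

Open-circuit: V = 5.15 × 1.24/(7.43 + 1.24) = 0.737 V.
With the load, Rb becomes Rb‖R_L = 0.6663 kΩ, so V = 5.15 × 0.6663/8.096 = 0.424 V.

Unloaded: 0.737 V; loaded: 0.424 V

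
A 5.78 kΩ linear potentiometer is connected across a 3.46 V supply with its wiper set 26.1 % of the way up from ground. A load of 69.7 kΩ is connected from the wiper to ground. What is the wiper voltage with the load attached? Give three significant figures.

V ≈ 0.889 V

The wiper splits the pot into (1−α)R = 4.271 kΩ above and αR = 1.509 kΩ below.
Lower section ‖ load = 1.477 kΩ.
V_wiper = 3.46 × 1.477/(4.271 + 1.477) = 0.889 V.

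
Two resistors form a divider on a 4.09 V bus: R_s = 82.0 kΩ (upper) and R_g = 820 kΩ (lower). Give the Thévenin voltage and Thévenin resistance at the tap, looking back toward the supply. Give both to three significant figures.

V_th is the open-circuit tap voltage: 4.09 × 820/(82.0 + 820) = 3.72 V.
With the supply zeroed, R_s and R_g appear in parallel from the tap: R_th = R_s‖R_g = (82.0 × 820)/902.0 = 74.5 kΩ.

V_th = 3.72 V, R_th = 74.5 kΩ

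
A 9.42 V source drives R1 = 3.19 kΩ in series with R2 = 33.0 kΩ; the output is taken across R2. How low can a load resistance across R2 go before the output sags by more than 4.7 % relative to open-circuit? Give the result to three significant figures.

R_L(min) ≈ 59.0 kΩ

Output resistance R_th = R1‖R2 = (3.19 × 33.0)/36.19 = 2.909 kΩ.
The fractional drop is R_th/(R_th + R_L); requiring this ≤ 0.0470 gives R_L ≥ R_th(1/0.0470 − 1) = 2.909 × 20.28 = 59.0 kΩ.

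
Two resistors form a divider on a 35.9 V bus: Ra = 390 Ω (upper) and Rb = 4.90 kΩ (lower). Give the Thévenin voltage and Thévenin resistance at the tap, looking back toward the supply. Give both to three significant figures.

V_th = 33.3 V, R_th = 361 Ω

V_th is the open-circuit tap voltage: 35.9 × 4900/(390 + 4900) = 33.3 V.
With the supply zeroed, Ra and Rb appear in parallel from the tap: R_th = Ra‖Rb = (390 × 4900)/5290 = 361 Ω.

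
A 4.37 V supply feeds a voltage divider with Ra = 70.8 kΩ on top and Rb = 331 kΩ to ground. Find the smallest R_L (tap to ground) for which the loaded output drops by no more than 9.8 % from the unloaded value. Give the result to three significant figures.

R_L(min) ≈ 537 kΩ

Output resistance R_th = Ra‖Rb = (70.8 × 331)/401.8 = 58.32 kΩ.
The fractional drop is R_th/(R_th + R_L); requiring this ≤ 0.0980 gives R_L ≥ R_th(1/0.0980 − 1) = 58.32 × 9.204 = 537 kΩ.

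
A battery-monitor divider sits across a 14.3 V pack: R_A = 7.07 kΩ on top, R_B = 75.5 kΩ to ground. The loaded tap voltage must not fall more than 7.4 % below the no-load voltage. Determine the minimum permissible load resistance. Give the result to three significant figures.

R_L(min) ≈ 80.9 kΩ

Output resistance R_th = R_A‖R_B = (7.07 × 75.5)/82.57 = 6.465 kΩ.
The fractional drop is R_th/(R_th + R_L); requiring this ≤ 0.0740 gives R_L ≥ R_th(1/0.0740 − 1) = 6.465 × 12.51 = 80.9 kΩ.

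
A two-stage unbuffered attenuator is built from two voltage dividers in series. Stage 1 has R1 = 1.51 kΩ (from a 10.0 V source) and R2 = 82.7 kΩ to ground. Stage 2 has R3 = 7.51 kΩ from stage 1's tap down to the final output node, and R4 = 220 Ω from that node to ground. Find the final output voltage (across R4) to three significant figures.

V_out ≈ 0.235 V

Stage 2 presents R3+R4 = 7730 Ω as a load on stage 1's tap.
Stage 1's lower leg becomes R2‖(R3+R4) = 7069 Ω, so V_mid = 10.0 × 7069/8579 = 8.240 V.
Stage 2 is itself unloaded: V_out = V_mid × R4/(R3+R4) = 8.240 × 220/7730 = 0.235 V.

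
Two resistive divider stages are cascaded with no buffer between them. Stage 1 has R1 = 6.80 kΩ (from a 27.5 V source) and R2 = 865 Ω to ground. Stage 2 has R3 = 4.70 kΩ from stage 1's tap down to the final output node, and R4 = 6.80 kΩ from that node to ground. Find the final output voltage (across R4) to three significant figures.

Stage 2 presents R3+R4 = 11500 Ω as a load on stage 1's tap.
Stage 1's lower leg becomes R2‖(R3+R4) = 804.5 Ω, so V_mid = 27.5 × 804.5/7604 = 2.909 V.
Stage 2 is itself unloaded: V_out = V_mid × R4/(R3+R4) = 2.909 × 6800/11500 = 1.72 V.

V_out ≈ 1.72 V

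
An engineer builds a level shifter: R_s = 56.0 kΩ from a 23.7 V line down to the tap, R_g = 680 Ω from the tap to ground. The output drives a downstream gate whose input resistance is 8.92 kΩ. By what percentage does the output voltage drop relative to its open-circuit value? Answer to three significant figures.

7.00 %

The divider's output (Thévenin) resistance is R_s‖R_g = 671.8 Ω.
Fractional drop under load = R_th/(R_th + R_L) = 671.8 / (671.8 + 8920) = 0.07004.
So the output falls by 7.00 %.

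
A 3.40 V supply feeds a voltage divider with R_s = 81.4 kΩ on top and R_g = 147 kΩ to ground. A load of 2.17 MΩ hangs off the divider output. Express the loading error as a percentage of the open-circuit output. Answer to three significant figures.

The divider's output (Thévenin) resistance is R_s‖R_g = 52.39 kΩ.
Fractional drop under load = R_th/(R_th + R_L) = 52.39 / (52.39 + 2170) = 0.02357.
So the output falls by 2.36 %.

2.36 %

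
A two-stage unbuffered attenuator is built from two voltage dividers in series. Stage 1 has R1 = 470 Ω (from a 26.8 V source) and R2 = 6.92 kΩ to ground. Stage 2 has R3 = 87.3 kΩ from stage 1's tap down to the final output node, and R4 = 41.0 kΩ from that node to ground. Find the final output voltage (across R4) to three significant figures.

V_out ≈ 7.99 V

Stage 2 presents R3+R4 = 128300 Ω as a load on stage 1's tap.
Stage 1's lower leg becomes R2‖(R3+R4) = 6566 Ω, so V_mid = 26.8 × 6566/7036 = 25.01 V.
Stage 2 is itself unloaded: V_out = V_mid × R4/(R3+R4) = 25.01 × 41000/128300 = 7.99 V.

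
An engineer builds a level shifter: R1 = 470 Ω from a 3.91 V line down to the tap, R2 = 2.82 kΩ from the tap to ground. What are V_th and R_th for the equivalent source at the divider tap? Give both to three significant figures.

V_th = 3.35 V, R_th = 403 Ω

V_th is the open-circuit tap voltage: 3.91 × 2820/(470 + 2820) = 3.35 V.
With the supply zeroed, R1 and R2 appear in parallel from the tap: R_th = R1‖R2 = (470 × 2820)/3290 = 403 Ω.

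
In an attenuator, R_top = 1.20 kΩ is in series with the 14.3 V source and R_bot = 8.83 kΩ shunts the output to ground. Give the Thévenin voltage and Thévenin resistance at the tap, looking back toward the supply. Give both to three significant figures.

V_th = 12.6 V, R_th = 1.06 kΩ

V_th is the open-circuit tap voltage: 14.3 × 8.83/(1.20 + 8.83) = 12.6 V.
With the supply zeroed, R_top and R_bot appear in parallel from the tap: R_th = R_top‖R_bot = (1.20 × 8.83)/10.03 = 1.06 kΩ.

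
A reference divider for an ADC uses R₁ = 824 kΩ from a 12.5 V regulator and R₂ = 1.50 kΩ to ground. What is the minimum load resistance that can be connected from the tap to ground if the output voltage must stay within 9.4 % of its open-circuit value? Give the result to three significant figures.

Output resistance R_th = R₁‖R₂ = (824 × 1.50)/825.5 = 1.497 kΩ.
The fractional drop is R_th/(R_th + R_L); requiring this ≤ 0.0940 gives R_L ≥ R_th(1/0.0940 − 1) = 1.497 × 9.638 = 14.4 kΩ.

R_L(min) ≈ 14.4 kΩ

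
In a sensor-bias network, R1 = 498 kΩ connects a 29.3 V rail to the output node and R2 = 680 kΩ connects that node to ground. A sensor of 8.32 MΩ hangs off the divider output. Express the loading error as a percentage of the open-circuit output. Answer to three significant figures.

3.34 %

The divider's output (Thévenin) resistance is R1‖R2 = 287.5 kΩ.
Fractional drop under load = R_th/(R_th + R_L) = 287.5 / (287.5 + 8320) = 0.03340.
So the output falls by 3.34 %.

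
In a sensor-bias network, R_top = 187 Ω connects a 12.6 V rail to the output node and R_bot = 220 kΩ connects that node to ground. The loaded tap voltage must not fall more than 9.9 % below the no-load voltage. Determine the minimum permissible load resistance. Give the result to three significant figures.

Output resistance R_th = R_top‖R_bot = (187 × 220000)/220200 = 186.8 Ω.
The fractional drop is R_th/(R_th + R_L); requiring this ≤ 0.0990 gives R_L ≥ R_th(1/0.0990 − 1) = 186.8 × 9.101 = 1.70 kΩ.

R_L(min) ≈ 1.70 kΩ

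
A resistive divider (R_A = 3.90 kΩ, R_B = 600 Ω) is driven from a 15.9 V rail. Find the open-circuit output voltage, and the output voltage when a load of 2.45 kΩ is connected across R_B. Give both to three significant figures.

Unloaded: 2.12 V; loaded: 1.75 V

Open-circuit: V = 15.9 × 600/(3900 + 600) = 2.12 V.
With the load, R_B becomes R_B‖R_L = 482.0 Ω, so V = 15.9 × 482.0/4382 = 1.75 V.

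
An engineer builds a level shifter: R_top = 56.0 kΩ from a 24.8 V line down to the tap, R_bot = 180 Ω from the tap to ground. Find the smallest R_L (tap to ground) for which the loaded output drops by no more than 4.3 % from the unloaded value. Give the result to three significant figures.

R_L(min) ≈ 3.99 kΩ

Output resistance R_th = R_top‖R_bot = (56000 × 180)/56180 = 179.4 Ω.
The fractional drop is R_th/(R_th + R_L); requiring this ≤ 0.0430 gives R_L ≥ R_th(1/0.0430 − 1) = 179.4 × 22.26 = 3.99 kΩ.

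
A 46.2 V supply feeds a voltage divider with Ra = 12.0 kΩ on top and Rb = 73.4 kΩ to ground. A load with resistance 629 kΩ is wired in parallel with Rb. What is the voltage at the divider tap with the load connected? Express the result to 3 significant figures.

The load sits in parallel with Rb: Rb‖R_L = (73.4 × 629) / (73.4 + 629) = 65.73 kΩ.
V_out = 46.2 × 65.73 / (12.0 + 65.73) = 46.2 × 65.73/77.73 = 39.1 V.
(Unloaded it would have been 39.7 V.)

V_out ≈ 39.1 V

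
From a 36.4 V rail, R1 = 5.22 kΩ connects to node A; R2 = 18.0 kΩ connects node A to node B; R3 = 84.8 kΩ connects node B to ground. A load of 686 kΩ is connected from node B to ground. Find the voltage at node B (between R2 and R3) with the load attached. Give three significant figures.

V ≈ 27.8 V

At node B, R3 is in parallel with the load: R3‖R_L = 75.47 kΩ.
Below node A the resistance is R2 + (R3‖R_L) = 93.47 kΩ, so V_A = 36.4 × 93.47/98.69 = 34.47 V.
Then V_B = V_A × (R3‖R_L)/(R2 + R3‖R_L) = 34.47 × 75.47/93.47 = 27.8 V.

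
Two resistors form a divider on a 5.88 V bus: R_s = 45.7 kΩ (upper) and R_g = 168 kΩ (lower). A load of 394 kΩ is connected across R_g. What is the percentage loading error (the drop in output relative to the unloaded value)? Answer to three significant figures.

Unloaded V = 5.88 × 168/213.7 = 4.6226 V.
Loaded: R_g‖R_L = 117.8 kΩ, giving V = 5.88 × 117.8/163.5 = 4.2363 V.
Drop = (4.6226 − 4.2363) / 4.6226 = 8.36 %.

8.36 %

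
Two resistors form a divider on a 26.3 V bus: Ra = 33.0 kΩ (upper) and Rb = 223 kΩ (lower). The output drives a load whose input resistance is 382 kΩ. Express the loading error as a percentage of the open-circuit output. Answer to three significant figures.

The divider's output (Thévenin) resistance is Ra‖Rb = 28.75 kΩ.
Fractional drop under load = R_th/(R_th + R_L) = 28.75 / (28.75 + 382) = 0.06999.
So the output falls by 7.00 %.

7.00 %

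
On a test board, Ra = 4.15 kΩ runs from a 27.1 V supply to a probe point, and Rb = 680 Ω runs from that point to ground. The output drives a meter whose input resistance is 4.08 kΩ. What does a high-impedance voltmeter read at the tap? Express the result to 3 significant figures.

The load sits in parallel with Rb: Rb‖R_L = (680 × 4080) / (680 + 4080) = 582.9 Ω.
V_out = 27.1 × 582.9 / (4150 + 582.9) = 27.1 × 582.9/4733 = 3.34 V.

V_out ≈ 3.34 V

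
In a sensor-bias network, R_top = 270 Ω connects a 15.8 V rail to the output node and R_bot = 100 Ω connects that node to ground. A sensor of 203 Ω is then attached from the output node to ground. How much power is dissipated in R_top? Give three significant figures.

P ≈ 594 mW

Total resistance from the source is R_top + (R_bot‖R_L) = 337.0 Ω, so I = 15.8/337.0 Ω = 46.88 mA.
P = I²·R_top = (46.88 mA)² × 270 Ω = 594 mW.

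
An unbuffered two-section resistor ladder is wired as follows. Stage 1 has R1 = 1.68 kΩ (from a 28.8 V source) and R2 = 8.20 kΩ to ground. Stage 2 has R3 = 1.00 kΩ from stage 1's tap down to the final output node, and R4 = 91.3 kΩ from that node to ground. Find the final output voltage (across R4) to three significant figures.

Stage 2 presents R3+R4 = 92.30 kΩ as a load on stage 1's tap.
Stage 1's lower leg becomes R2‖(R3+R4) = 7.531 kΩ, so V_mid = 28.8 × 7.531/9.211 = 23.55 V.
Stage 2 is itself unloaded: V_out = V_mid × R4/(R3+R4) = 23.55 × 91.3/92.30 = 23.3 V.

V_out ≈ 23.3 V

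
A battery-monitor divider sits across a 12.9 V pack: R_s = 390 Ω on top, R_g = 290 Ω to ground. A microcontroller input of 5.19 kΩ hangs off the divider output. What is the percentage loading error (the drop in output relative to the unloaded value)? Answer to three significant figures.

The divider's output (Thévenin) resistance is R_s‖R_g = 166.3 Ω.
Fractional drop under load = R_th/(R_th + R_L) = 166.3 / (166.3 + 5190) = 0.03105.
So the output falls by 3.11 %.

3.11 %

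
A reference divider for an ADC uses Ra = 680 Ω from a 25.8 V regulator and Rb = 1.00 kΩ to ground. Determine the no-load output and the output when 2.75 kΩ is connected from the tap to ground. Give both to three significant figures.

Open-circuit: V = 25.8 × 1000/(680 + 1000) = 15.4 V.
With the load, Rb becomes Rb‖R_L = 733.3 Ω, so V = 25.8 × 733.3/1413 = 13.4 V.

Unloaded: 15.4 V; loaded: 13.4 V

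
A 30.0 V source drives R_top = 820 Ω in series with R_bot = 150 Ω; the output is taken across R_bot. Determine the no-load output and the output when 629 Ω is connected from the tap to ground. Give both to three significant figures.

Open-circuit: V = 30.0 × 150/(820 + 150) = 4.64 V.
With the load, R_bot becomes R_bot‖R_L = 121.1 Ω, so V = 30.0 × 121.1/941.1 = 3.86 V.

Unloaded: 4.64 V; loaded: 3.86 V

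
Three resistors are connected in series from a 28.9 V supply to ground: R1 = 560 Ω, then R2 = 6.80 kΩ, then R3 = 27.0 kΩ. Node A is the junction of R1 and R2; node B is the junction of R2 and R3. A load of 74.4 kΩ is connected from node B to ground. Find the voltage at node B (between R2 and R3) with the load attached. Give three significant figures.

At node B, R3 is in parallel with the load: R3‖R_L = 19810 Ω.
Below node A the resistance is R2 + (R3‖R_L) = 26610 Ω, so V_A = 28.9 × 26610/27170 = 28.30 V.
Then V_B = V_A × (R3‖R_L)/(R2 + R3‖R_L) = 28.30 × 19810/26610 = 21.1 V.

V ≈ 21.1 V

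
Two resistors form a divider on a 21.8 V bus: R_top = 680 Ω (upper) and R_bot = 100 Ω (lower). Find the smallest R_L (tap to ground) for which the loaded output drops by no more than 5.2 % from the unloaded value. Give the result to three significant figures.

Output resistance R_th = R_top‖R_bot = (680 × 100)/780.0 = 87.18 Ω.
The fractional drop is R_th/(R_th + R_L); requiring this ≤ 0.0520 gives R_L ≥ R_th(1/0.0520 − 1) = 87.18 × 18.23 = 1.59 kΩ.

R_L(min) ≈ 1.59 kΩ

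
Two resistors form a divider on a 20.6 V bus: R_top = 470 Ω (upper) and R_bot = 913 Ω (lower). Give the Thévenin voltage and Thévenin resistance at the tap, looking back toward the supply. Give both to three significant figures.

V_th = 13.6 V, R_th = 310 Ω

V_th is the open-circuit tap voltage: 20.6 × 913/(470 + 913) = 13.6 V.
With the supply zeroed, R_top and R_bot appear in parallel from the tap: R_th = R_top‖R_bot = (470 × 913)/1383 = 310 Ω.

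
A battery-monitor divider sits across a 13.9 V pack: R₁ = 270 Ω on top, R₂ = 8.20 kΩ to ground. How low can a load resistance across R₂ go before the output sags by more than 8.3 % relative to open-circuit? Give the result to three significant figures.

R_L(min) ≈ 2.89 kΩ

Output resistance R_th = R₁‖R₂ = (270 × 8200)/8470 = 261.4 Ω.
The fractional drop is R_th/(R_th + R_L); requiring this ≤ 0.0830 gives R_L ≥ R_th(1/0.0830 − 1) = 261.4 × 11.05 = 2.89 kΩ.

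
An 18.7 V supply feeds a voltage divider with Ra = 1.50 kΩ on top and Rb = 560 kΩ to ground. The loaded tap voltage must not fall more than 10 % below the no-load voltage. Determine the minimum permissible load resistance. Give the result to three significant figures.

Output resistance R_th = Ra‖Rb = (1.50 × 560)/561.5 = 1.496 kΩ.
The fractional drop is R_th/(R_th + R_L); requiring this ≤ 0.100 gives R_L ≥ R_th(1/0.100 − 1) = 1.496 × 9.000 = 13.5 kΩ.

R_L(min) ≈ 13.5 kΩ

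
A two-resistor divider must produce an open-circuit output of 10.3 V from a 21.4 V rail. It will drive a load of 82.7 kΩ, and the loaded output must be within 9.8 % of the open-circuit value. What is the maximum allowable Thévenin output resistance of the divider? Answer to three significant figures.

Loading drop = R_th/(R_th + R_L) ≤ 0.0980, so R_th ≤ R_L · ε/(1−ε) = 82.7 kΩ × 0.0980/0.9020 = 8.99 kΩ.
(Any R1, R2 with R2/(R1+R2) = 0.481 and R1‖R2 ≤ 8.99 kΩ will meet the spec.)

R_th ≤ 8.99 kΩ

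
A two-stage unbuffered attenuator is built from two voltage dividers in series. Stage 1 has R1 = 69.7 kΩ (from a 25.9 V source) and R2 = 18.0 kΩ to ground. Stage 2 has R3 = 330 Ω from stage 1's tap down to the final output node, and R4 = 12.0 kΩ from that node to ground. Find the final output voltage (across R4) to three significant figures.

Stage 2 presents R3+R4 = 12330 Ω as a load on stage 1's tap.
Stage 1's lower leg becomes R2‖(R3+R4) = 7318 Ω, so V_mid = 25.9 × 7318/77020 = 2.461 V.
Stage 2 is itself unloaded: V_out = V_mid × R4/(R3+R4) = 2.461 × 12000/12330 = 2.39 V.

V_out ≈ 2.39 V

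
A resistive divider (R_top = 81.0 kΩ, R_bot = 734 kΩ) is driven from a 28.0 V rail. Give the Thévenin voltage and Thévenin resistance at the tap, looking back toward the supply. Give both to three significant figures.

V_th is the open-circuit tap voltage: 28.0 × 734/(81.0 + 734) = 25.2 V.
With the supply zeroed, R_top and R_bot appear in parallel from the tap: R_th = R_top‖R_bot = (81.0 × 734)/815.0 = 72.9 kΩ.

V_th = 25.2 V, R_th = 72.9 kΩ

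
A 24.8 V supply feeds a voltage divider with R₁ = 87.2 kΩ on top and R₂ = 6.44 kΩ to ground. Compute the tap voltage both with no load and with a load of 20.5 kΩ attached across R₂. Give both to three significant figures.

Open-circuit: V = 24.8 × 6.44/(87.2 + 6.44) = 1.71 V.
With the load, R₂ becomes R₂‖R_L = 4.901 kΩ, so V = 24.8 × 4.901/92.10 = 1.32 V.

Unloaded: 1.71 V; loaded: 1.32 V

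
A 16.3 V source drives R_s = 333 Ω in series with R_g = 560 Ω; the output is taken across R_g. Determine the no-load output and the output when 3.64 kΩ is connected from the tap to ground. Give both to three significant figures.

Unloaded: 10.2 V; loaded: 9.67 V

Open-circuit: V = 16.3 × 560/(333 + 560) = 10.2 V.
With the load, R_g becomes R_g‖R_L = 485.3 Ω, so V = 16.3 × 485.3/818.3 = 9.67 V.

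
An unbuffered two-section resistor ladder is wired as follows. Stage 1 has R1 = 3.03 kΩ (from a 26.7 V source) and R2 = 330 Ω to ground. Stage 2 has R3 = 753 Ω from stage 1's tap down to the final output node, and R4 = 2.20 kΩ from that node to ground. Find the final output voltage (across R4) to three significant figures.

V_out ≈ 1.77 V

Stage 2 presents R3+R4 = 2953 Ω as a load on stage 1's tap.
Stage 1's lower leg becomes R2‖(R3+R4) = 296.8 Ω, so V_mid = 26.7 × 296.8/3327 = 2.382 V.
Stage 2 is itself unloaded: V_out = V_mid × R4/(R3+R4) = 2.382 × 2200/2953 = 1.77 V.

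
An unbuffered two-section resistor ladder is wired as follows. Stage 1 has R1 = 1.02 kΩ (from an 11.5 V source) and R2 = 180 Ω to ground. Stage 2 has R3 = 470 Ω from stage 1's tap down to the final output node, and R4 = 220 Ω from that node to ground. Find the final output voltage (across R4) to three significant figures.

Stage 2 presents R3+R4 = 690.0 Ω as a load on stage 1's tap.
Stage 1's lower leg becomes R2‖(R3+R4) = 142.8 Ω, so V_mid = 11.5 × 142.8/1163 = 1.412 V.
Stage 2 is itself unloaded: V_out = V_mid × R4/(R3+R4) = 1.412 × 220/690.0 = 0.450 V.

V_out ≈ 0.450 V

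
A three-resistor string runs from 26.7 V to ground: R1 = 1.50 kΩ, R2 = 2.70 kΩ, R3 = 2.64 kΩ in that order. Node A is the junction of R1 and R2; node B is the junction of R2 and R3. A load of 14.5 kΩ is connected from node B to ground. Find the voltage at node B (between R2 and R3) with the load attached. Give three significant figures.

At node B, R3 is in parallel with the load: R3‖R_L = 2.233 kΩ.
Below node A the resistance is R2 + (R3‖R_L) = 4.933 kΩ, so V_A = 26.7 × 4.933/6.433 = 20.47 V.
Then V_B = V_A × (R3‖R_L)/(R2 + R3‖R_L) = 20.47 × 2.233/4.933 = 9.27 V.

V ≈ 9.27 V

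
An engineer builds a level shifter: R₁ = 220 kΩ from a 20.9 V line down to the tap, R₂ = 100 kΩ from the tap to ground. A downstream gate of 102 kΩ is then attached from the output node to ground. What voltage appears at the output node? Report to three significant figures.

The load sits in parallel with R₂: R₂‖R_L = (100 × 102) / (100 + 102) = 50.50 kΩ.
V_out = 20.9 × 50.50 / (220 + 50.50) = 20.9 × 50.50/270.5 = 3.90 V.
(Unloaded it would have been 6.53 V.)

V_out ≈ 3.90 V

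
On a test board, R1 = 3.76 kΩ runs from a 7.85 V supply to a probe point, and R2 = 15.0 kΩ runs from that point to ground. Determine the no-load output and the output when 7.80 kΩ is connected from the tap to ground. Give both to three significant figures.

Open-circuit: V = 7.85 × 15.0/(3.76 + 15.0) = 6.28 V.
With the load, R2 becomes R2‖R_L = 5.132 kΩ, so V = 7.85 × 5.132/8.892 = 4.53 V.

Unloaded: 6.28 V; loaded: 4.53 V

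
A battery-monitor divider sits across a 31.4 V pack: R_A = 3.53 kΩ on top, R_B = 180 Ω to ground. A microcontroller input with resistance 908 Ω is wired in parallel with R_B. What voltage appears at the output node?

V_out ≈ 1.28 V

The load sits in parallel with R_B: R_B‖R_L = (180 × 908) / (180 + 908) = 150.2 Ω.
V_out = 31.4 × 150.2 / (3530 + 150.2) = 31.4 × 150.2/3680 = 1.28 V.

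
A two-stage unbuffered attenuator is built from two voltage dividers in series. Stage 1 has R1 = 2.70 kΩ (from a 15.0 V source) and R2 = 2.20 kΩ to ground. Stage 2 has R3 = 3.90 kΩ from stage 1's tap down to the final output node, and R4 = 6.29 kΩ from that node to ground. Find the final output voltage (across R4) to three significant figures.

Stage 2 presents R3+R4 = 10.19 kΩ as a load on stage 1's tap.
Stage 1's lower leg becomes R2‖(R3+R4) = 1.809 kΩ, so V_mid = 15.0 × 1.809/4.509 = 6.019 V.
Stage 2 is itself unloaded: V_out = V_mid × R4/(R3+R4) = 6.019 × 6.29/10.19 = 3.72 V.

V_out ≈ 3.72 V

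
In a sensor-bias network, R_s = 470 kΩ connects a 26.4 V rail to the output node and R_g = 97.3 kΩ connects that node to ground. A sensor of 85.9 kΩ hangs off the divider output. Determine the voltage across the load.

The load sits in parallel with R_g: R_g‖R_L = (97.3 × 85.9) / (97.3 + 85.9) = 45.62 kΩ.
V_out = 26.4 × 45.62 / (470 + 45.62) = 26.4 × 45.62/515.6 = 2.34 V.
(Unloaded it would have been 4.53 V.)

V_out ≈ 2.34 V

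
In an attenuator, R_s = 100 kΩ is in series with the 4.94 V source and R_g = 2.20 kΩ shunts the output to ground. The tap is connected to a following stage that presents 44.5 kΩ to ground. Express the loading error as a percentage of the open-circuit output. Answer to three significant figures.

The divider's output (Thévenin) resistance is R_s‖R_g = 2.153 kΩ.
Fractional drop under load = R_th/(R_th + R_L) = 2.153 / (2.153 + 44.5) = 0.04614.
So the output falls by 4.61 %.

4.61 %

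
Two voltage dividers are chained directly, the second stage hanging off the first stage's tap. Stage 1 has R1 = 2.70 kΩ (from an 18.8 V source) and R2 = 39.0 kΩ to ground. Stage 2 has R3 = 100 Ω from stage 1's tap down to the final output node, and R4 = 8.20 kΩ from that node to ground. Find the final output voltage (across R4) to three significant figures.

V_out ≈ 13.3 V

Stage 2 presents R3+R4 = 8300 Ω as a load on stage 1's tap.
Stage 1's lower leg becomes R2‖(R3+R4) = 6844 Ω, so V_mid = 18.8 × 6844/9544 = 13.48 V.
Stage 2 is itself unloaded: V_out = V_mid × R4/(R3+R4) = 13.48 × 8200/8300 = 13.3 V.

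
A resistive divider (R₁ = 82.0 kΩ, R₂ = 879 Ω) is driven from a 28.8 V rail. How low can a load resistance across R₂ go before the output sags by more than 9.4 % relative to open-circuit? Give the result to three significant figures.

Output resistance R_th = R₁‖R₂ = (82000 × 879)/82880 = 869.7 Ω.
The fractional drop is R_th/(R_th + R_L); requiring this ≤ 0.0940 gives R_L ≥ R_th(1/0.0940 − 1) = 869.7 × 9.638 = 8.38 kΩ.

R_L(min) ≈ 8.38 kΩ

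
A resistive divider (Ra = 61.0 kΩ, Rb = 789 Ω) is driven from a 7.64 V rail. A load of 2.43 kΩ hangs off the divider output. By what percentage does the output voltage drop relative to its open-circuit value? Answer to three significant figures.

24.3 %

Unloaded V = 7.64 × 789/61790 = 0.09756 V.
Loaded: Rb‖R_L = 595.6 Ω, giving V = 7.64 × 595.6/61600 = 0.07388 V.
Drop = (0.09756 − 0.07388) / 0.09756 = 24.3 %.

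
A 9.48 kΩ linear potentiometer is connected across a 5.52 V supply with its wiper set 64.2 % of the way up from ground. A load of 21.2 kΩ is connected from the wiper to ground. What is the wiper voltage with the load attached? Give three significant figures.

The wiper splits the pot into (1−α)R = 3.394 kΩ above and αR = 6.086 kΩ below.
Lower section ‖ load = 4.729 kΩ.
V_wiper = 5.52 × 4.729/(3.394 + 4.729) = 3.21 V.

V ≈ 3.21 V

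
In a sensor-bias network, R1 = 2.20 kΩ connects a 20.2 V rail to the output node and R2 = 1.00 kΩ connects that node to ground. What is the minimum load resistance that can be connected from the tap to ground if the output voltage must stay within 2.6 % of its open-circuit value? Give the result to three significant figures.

R_L(min) ≈ 25.8 kΩ

Output resistance R_th = R1‖R2 = (2200 × 1000)/3200 = 687.5 Ω.
The fractional drop is R_th/(R_th + R_L); requiring this ≤ 0.0260 gives R_L ≥ R_th(1/0.0260 − 1) = 687.5 × 37.46 = 25.8 kΩ.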